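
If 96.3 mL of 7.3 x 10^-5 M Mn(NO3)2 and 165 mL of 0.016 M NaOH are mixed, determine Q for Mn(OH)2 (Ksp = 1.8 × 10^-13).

Total volume = 96.3 + 165 = 261.3 mL.
[Mn^2+] = 7.3 × 10^-5 × (96.3/261.3) = 2.69 × 10^-5 M
[OH^-] = 1.6 × 10^-2 × (165/261.3) = 1.01 × 10^-2 M
Mn(OH)2(s) <=> Mn^2+ + 2 OH^-, so Q = [Mn^2+][OH^-]^2
Q = (2.69 x 10^-5)(1.01 × 10^-2)^2 = 2.7 x 10^-9
Q > Ksp, so Mn(OH)2 will precipitate.

2.7 × 10^-9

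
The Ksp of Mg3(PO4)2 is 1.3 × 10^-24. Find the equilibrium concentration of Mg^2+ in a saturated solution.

Mg3(PO4)2(s) ⇌ 3 Mg^2+(aq) + 2 PO4^3-(aq)
Ksp = [Mg^2+]^3[PO4^3-]^2
If s mol/L of Mg3(PO4)2 dissolves, [Mg^2+] = 3s and [PO4^3-] = 2s.
Substituting: Ksp = (3s)^3(2s)^2 = 108s^5
s^5 = 1.3 × 10^-24 / 108, so s = 6.55 × 10^-6 M
[Mg^2+] = 3s = 2.0 x 10^-5 M

[Mg^2+] = 2.0 × 10^-5 M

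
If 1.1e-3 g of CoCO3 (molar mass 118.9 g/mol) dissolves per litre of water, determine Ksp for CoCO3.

Molar solubility s = (1.1 x 10^-3 g/L) / (118.9 g/mol) = 9.25 × 10^-6 M.
CoCO3(s) ⇌ Co^2+(aq) + CO3^2-(aq)
If s mol/L of CoCO3 dissolves, [Co^2+] = s and [CO3^2-] = s.
Ksp = [Co^2+][CO3^2-]
Ksp = s^2
With s = 9.25 × 10^-6: Ksp = 8.6 × 10^-11

8.6 x 10^-11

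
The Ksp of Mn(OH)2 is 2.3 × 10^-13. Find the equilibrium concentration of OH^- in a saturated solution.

Mn(OH)2(s) ⇌ Mn^2+(aq) + 2 OH^-(aq)
Ksp = [Mn^2+][OH^-]^2
Let s = molar solubility. Then [Mn^2+] = s and [OH^-] = 2s.
So Ksp = s × (2s)^2 = 4s^3
s^3 = 2.3 × 10^-13 / 4, so s = 3.86 x 10^-5 M
[OH^-] = 2s = 7.7 × 10^-5 M

7.7 x 10^-5 M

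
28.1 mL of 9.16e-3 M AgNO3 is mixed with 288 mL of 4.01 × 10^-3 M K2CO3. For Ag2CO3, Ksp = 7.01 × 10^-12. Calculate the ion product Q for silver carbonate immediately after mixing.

Q ≈ 2.42 x 10^-9

Total volume = 28.1 + 288 = 316.1 mL.
[Ag^+] = 9.16 × 10^-3 × (28.1/316.1) = 8.143 × 10^-4 M
[CO3^2-] = 4.01 x 10^-3 × (288/316.1) = 3.654 × 10^-3 M
Ag2CO3(s) ⇌ 2 Ag^+ + CO3^2-, so Q = [Ag^+]^2[CO3^2-]
Q = (8.143 × 10^-4)^2(3.654 × 10^-3) = 2.42 × 10^-9
Q > Ksp, so Ag2CO3 will precipitate.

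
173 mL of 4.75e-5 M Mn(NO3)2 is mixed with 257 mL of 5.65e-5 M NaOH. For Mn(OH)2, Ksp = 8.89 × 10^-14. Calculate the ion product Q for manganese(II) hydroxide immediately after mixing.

Total volume = 173 + 257 = 430 mL.
[Mn^2+] = 4.75 × 10^-5 × (173/430) = 1.911 × 10^-5 M
[OH^-] = 5.65 × 10^-5 × (257/430) = 3.377 x 10^-5 M
Mn(OH)2(s) ⇌ Mn^2+(aq) + 2 OH^-(aq), so Q = [Mn^2+][OH^-]^2
Q = (1.911 x 10^-5)(3.377 × 10^-5)^2 = 2.18 × 10^-14
Q < Ksp, so no precipitate of Mn(OH)2 forms.

Q ≈ 2.18 × 10^-14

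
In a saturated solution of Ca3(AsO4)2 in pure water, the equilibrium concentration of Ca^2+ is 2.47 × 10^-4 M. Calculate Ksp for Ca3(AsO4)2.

Ca3(AsO4)2(s) <=> 3 Ca^2+ + 2 AsO4^3-
Stoichiometry gives [AsO4^3-] = (2/3)[Ca^2+] = 1.647 x 10^-4 M.
Ksp = [Ca^2+]^3[AsO4^3-]^2
Ksp = (2.47 × 10^-4)^3 × (1.647 × 10^-4)^2 = 4.09 × 10^-19

Ksp = 4.09 x 10^-19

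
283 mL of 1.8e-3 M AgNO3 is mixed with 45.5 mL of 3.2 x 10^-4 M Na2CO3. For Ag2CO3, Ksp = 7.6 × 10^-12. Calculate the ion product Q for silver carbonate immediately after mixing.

Q ≈ 1.1e-10

Total volume = 283 + 45.5 = 328.5 mL.
[Ag^+] = 1.8 × 10^-3 × (283/328.5) = 1.55 x 10^-3 M
[CO3^2-] = 3.2 × 10^-4 × (45.5/328.5) = 4.43 x 10^-5 M
Ag2CO3(s) ⇌ 2 Ag^+ + CO3^2-, so Q = [Ag^+]^2[CO3^2-]
Q = (1.55 x 10^-3)^2(4.43 x 10^-5) = 1.1 × 10^-10
Q > Ksp, so Ag2CO3 will precipitate.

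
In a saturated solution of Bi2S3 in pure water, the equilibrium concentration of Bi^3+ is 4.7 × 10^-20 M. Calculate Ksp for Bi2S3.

Bi2S3(s) ⇌ 2 Bi^3+ + 3 S^2-
Stoichiometry gives [S^2-] = (3/2)[Bi^3+] = 7.05 × 10^-20 M.
Ksp = [Bi^3+]^2[S^2-]^3
Ksp = (4.7 × 10^-20)^2 × (7.05 × 10^-20)^3 = 7.7 × 10^-97

Ksp ≈ 7.7 × 10^-97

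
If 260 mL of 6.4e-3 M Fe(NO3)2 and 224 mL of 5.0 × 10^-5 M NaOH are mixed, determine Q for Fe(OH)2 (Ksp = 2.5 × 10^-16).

Total volume = 260 + 224 = 484 mL.
[Fe^2+] = 6.4 × 10^-3 × (260/484) = 3.44 x 10^-3 M
[OH^-] = 5.0 x 10^-5 × (224/484) = 2.31 x 10^-5 M
Fe(OH)2(s) ⇌ Fe^2+(aq) + 2 OH^-(aq), so Q = [Fe^2+][OH^-]^2
Q = (3.44 × 10^-3)(2.31 x 10^-5)^2 = 1.8 x 10^-12
Q > Ksp, so Fe(OH)2 will precipitate.

Q = 1.8 x 10^-12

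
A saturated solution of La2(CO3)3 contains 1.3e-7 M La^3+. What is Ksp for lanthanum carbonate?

Ksp ≈ 1.3 x 10^-34

La2(CO3)3(s) <=> 2 La^3+(aq) + 3 CO3^2-(aq)
Stoichiometry gives [CO3^2-] = (3/2)[La^3+] = 1.95 × 10^-7 M.
Ksp = [La^3+]^2[CO3^2-]^3
Ksp = (1.3 × 10^-7)^2 × (1.95 x 10^-7)^3 = 1.3 × 10^-34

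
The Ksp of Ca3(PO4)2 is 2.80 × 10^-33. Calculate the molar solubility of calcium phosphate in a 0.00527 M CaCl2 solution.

Ca3(PO4)2(s) ⇌ 3 Ca^2+(aq) + 2 PO4^3-(aq)
Ksp = [Ca^2+]^3[PO4^3-]^2
Let s be the molar solubility in this solution. [Ca^2+] = 0.00527 + 3s ≈ 0.00527, [PO4^3-] = 2s (since Ca^2+ from CaCl2 dominates).
Ksp ≈ (0.00527)^3 × (2s)^2
s = 6.92 × 10^-14 M
Check: 3s = 2.1 × 10^-13 ≪ 0.00527, so the approximation is valid.

6.92 × 10^-14 M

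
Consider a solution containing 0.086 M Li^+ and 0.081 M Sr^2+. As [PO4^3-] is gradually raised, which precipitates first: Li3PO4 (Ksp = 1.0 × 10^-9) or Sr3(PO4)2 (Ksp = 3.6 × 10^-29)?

Sr3(PO4)2

Precipitation of each salt starts when its ion product equals its Ksp.
For Li3PO4: 1.0 × 10^-9 = (0.086)^3 × [PO4^3-]  ⇒  [PO4^3-] = 1.6 × 10^-6 M.
For Sr3(PO4)2: 3.6 × 10^-29 = (0.081)^3 × [PO4^3-]^2  ⇒  [PO4^3-] = 2.6 × 10^-13 M.
The salt with the lower threshold [PO4^3-] precipitates first: Sr3(PO4)2.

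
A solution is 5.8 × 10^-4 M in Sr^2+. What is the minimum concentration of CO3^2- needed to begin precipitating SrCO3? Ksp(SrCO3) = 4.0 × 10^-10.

SrCO3(s) <=> Sr^2+ + CO3^2-
Ksp = [Sr^2+][CO3^2-]
Precipitation begins when Q = Ksp. With [Sr^2+] = 5.8 × 10^-4 M:
4.0 × 10^-10 = (5.8 × 10^-4) × [CO3^2-]
[CO3^2-] = (4.0 × 10^-10 / 5.8 × 10^-4) = 6.9 × 10^-7 M

[CO3^2-] ≈ 6.9 x 10^-7 M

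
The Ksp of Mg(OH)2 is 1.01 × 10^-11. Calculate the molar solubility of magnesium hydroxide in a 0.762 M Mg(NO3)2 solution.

Mg(OH)2(s) ⇌ Mg^2+ + 2 OH^-
Ksp = [Mg^2+][OH^-]^2
Let s be the molar solubility in this solution. [Mg^2+] = 0.762 + s ≈ 0.762, [OH^-] = 2s (since Mg^2+ from Mg(NO3)2 dominates).
Ksp ≈ 0.762 × (2s)^2
s = 1.82 x 10^-6 M
Check: s = 1.8 × 10^-6 ≪ 0.762, so the approximation is valid.

1.82 × 10^-6 M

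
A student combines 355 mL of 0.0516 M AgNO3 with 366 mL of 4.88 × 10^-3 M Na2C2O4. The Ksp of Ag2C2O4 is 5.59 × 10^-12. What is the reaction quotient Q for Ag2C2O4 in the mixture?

1.60 x 10^-6

Total volume = 355 + 366 = 721 mL.
[Ag^+] = 5.16 × 10^-2 × (355/721) = 2.541 × 10^-2 M
[C2O4^2-] = 4.88 × 10^-3 × (366/721) = 2.477 × 10^-3 M
Ag2C2O4(s) <=> 2 Ag^+ + C2O4^2-, so Q = [Ag^+]^2[C2O4^2-]
Q = (2.541 × 10^-2)^2(2.477 × 10^-3) = 1.60 × 10^-6
Q > Ksp, so Ag2C2O4 will precipitate.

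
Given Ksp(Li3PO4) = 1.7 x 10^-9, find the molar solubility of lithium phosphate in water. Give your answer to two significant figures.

Li3PO4(s) ⇌ 3 Li^+ + PO4^3-
Ksp = [Li^+]^3[PO4^3-]
For each mole of Li3PO4 that dissolves: [Li^+] = 3s, [PO4^3-] = s.
Substituting: Ksp = (3s)^3s = 27s^4
Solving, s = (1.7 x 10^-9/27)^(1/4) = 2.8 × 10^-3 M

s = 2.8 × 10^-3 M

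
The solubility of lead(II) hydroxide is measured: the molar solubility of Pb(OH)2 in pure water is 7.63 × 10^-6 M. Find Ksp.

1.78 x 10^-15

Pb(OH)2(s) <=> Pb^2+(aq) + 2 OH^-(aq)
For each mole of Pb(OH)2 that dissolves: [Pb^2+] = s, [OH^-] = 2s.
Ksp = [Pb^2+][OH^-]^2
Ksp = s(2s)^2 = 4s^3
Ksp = 4 × (7.63 × 10^-6)^3 = 1.78 × 10^-15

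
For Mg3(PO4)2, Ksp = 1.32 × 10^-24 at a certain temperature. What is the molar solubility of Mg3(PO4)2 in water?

Mg3(PO4)2(s) ⇌ 3 Mg^2+(aq) + 2 PO4^3-(aq)
Ksp = [Mg^2+]^3[PO4^3-]^2
With molar solubility s: [Mg^2+] = 3s, [PO4^3-] = 2s.
Ksp = (3s)^3(2s)^2 = 108s^5
s^5 = 1.32 × 10^-24 / 108, so s = 6.57 × 10^-6 M

s = 6.57e-6 M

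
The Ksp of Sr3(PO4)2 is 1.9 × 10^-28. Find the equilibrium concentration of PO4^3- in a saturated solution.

Sr3(PO4)2(s) ⇌ 3 Sr^2+(aq) + 2 PO4^3-(aq)
Ksp = [Sr^2+]^3[PO4^3-]^2
If s mol/L of Sr3(PO4)2 dissolves, [Sr^2+] = 3s and [PO4^3-] = 2s.
Substituting: Ksp = (3s)^3(2s)^2 = 108s^5
s = (1.9 × 10^-28 / 108)^(1/5) = 1.12 x 10^-6 M
[PO4^3-] = 2s = 2.2 x 10^-6 M

[PO4^3-] = 2.2e-6 M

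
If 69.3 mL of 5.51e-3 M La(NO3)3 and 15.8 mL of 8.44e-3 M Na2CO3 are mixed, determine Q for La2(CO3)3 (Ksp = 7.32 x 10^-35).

Total volume = 69.3 + 15.8 = 85.1 mL.
[La^3+] = 5.51 × 10^-3 × (69.3/85.1) = 4.487 x 10^-3 M
[CO3^2-] = 8.44 × 10^-3 × (15.8/85.1) = 1.567 x 10^-3 M
La2(CO3)3(s) ⇌ 2 La^3+(aq) + 3 CO3^2-(aq), so Q = [La^3+]^2[CO3^2-]^3
Q = (4.487 × 10^-3)^2(1.567 × 10^-3)^3 = 7.75 x 10^-14
Q > Ksp, so La2(CO3)3 will precipitate.

Q ≈ 7.75e-14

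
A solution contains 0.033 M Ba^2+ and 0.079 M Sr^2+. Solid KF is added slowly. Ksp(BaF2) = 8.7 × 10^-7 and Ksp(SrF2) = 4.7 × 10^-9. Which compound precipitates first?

SrF2

Precipitation of each salt starts when its ion product equals its Ksp.
For BaF2: 8.7 × 10^-7 = 0.033 × [F^-]^2  ⇒  [F^-] = 5.1 × 10^-3 M.
For SrF2: 4.7 × 10^-9 = 0.079 × [F^-]^2  ⇒  [F^-] = 2.4 x 10^-4 M.
The salt with the lower threshold [F^-] precipitates first: SrF2.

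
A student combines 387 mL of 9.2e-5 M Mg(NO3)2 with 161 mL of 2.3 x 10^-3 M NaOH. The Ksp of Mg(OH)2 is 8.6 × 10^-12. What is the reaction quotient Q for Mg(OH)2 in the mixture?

Total volume = 387 + 161 = 548 mL.
[Mg^2+] = 9.2 x 10^-5 × (387/548) = 6.50 × 10^-5 M
[OH^-] = 2.3 × 10^-3 × (161/548) = 6.76 × 10^-4 M
Mg(OH)2(s) ⇌ Mg^2+(aq) + 2 OH^-(aq), so Q = [Mg^2+][OH^-]^2
Q = (6.50 × 10^-5)(6.76 × 10^-4)^2 = 3.0 x 10^-11
Q > Ksp, so Mg(OH)2 will precipitate.

Q = 3.0 × 10^-11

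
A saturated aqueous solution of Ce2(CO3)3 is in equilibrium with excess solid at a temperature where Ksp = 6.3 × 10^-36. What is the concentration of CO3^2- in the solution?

[CO3^2-] ≈ 1.1 x 10^-7 M

Ce2(CO3)3(s) <=> 2 Ce^3+ + 3 CO3^2-
Ksp = [Ce^3+]^2[CO3^2-]^3
Let s = molar solubility. Then [Ce^3+] = 2s and [CO3^2-] = 3s.
So Ksp = (2s)^2 × (3s)^3 = 108s^5
Solving, s = (6.3 × 10^-36/108)^(1/5) = 3.57 x 10^-8 M
[CO3^2-] = 3s = 1.1 × 10^-7 M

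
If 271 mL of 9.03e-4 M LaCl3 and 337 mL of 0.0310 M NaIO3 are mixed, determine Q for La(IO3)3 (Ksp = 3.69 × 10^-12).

Total volume = 271 + 337 = 608 mL.
[La^3+] = 9.03 x 10^-4 × (271/608) = 4.025 × 10^-4 M
[IO3^-] = 3.10 x 10^-2 × (337/608) = 1.718 x 10^-2 M
La(IO3)3(s) ⇌ La^3+(aq) + 3 IO3^-(aq), so Q = [La^3+][IO3^-]^3
Q = (4.025 × 10^-4)(1.718 x 10^-2)^3 = 2.04 × 10^-9
Q > Ksp, so La(IO3)3 will precipitate.

2.04 × 10^-9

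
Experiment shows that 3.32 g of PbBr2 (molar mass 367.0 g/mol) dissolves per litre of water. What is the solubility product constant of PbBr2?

2.96 × 10^-6

Molar solubility s = (3.32 g/L) / (367.0 g/mol) = 9.046 × 10^-3 M.
PbBr2(s) ⇌ Pb^2+(aq) + 2 Br^-(aq)
Let s = molar solubility. Then [Pb^2+] = s and [Br^-] = 2s.
Ksp = [Pb^2+][Br^-]^2
Substituting: Ksp = s(2s)^2 = 4s^3
With s = 9.046 × 10^-3: Ksp = 2.96 × 10^-6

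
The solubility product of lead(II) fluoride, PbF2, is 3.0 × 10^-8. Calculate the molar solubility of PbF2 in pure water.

s ≈ 2.0e-3 M

PbF2(s) ⇌ Pb^2+(aq) + 2 F^-(aq)
Ksp = [Pb^2+][F^-]^2
If s mol/L of PbF2 dissolves, [Pb^2+] = s and [F^-] = 2s.
Substituting: Ksp = s(2s)^2 = 4s^3
s^3 = 3.0 × 10^-8 / 4, so s = 2.0 x 10^-3 M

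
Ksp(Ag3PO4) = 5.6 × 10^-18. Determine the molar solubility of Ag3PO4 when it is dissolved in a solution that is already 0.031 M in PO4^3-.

Ag3PO4(s) <=> 3 Ag^+ + PO4^3-
Ksp = [Ag^+]^3[PO4^3-]
Let s = moles of Ag3PO4 that dissolve per litre. [Ag^+] = 3s, [PO4^3-] = 0.031 + s ≈ 0.031 (common-ion effect: PO4^3- is already 0.031 M).
Ksp ≈ (3s)^3 × 0.031
s = 1.9 × 10^-6 M
Check: s = 1.9 × 10^-6 ≪ 0.031, so the approximation is valid.

s ≈ 1.9e-6 M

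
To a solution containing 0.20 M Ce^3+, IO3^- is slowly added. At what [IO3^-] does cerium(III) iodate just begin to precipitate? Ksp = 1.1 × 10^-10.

[IO3^-] = 8.2e-4 M

Ce(IO3)3(s) ⇌ Ce^3+(aq) + 3 IO3^-(aq)
Ksp = [Ce^3+][IO3^-]^3
Precipitation begins when Q = Ksp. With [Ce^3+] = 0.20 M:
1.1 × 10^-10 = (0.20) × [IO3^-]^3
[IO3^-] = (1.1 × 10^-10 / 2.0 × 10^-1)^(1/3) = 8.2 × 10^-4 M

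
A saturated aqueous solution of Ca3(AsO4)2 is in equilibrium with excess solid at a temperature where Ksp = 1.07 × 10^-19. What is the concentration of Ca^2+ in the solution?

Ca3(AsO4)2(s) ⇌ 3 Ca^2+(aq) + 2 AsO4^3-(aq)
Ksp = [Ca^2+]^3[AsO4^3-]^2
If s mol/L of Ca3(AsO4)2 dissolves, [Ca^2+] = 3s and [AsO4^3-] = 2s.
Substituting: Ksp = (3s)^3(2s)^2 = 108s^5
Solving, s = (1.07 × 10^-19/108)^(1/5) = 6.298 x 10^-5 M
[Ca^2+] = 3s = 1.89 × 10^-4 M

1.89 x 10^-4 M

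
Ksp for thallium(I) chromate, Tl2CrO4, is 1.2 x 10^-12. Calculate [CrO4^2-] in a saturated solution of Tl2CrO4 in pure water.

Tl2CrO4(s) <=> 2 Tl^+ + CrO4^2-
Ksp = [Tl^+]^2[CrO4^2-]
With molar solubility s: [Tl^+] = 2s, [CrO4^2-] = s.
Substituting: Ksp = (2s)^2s = 4s^3
s^3 = 1.2 x 10^-12 / 4, so s = 6.69 x 10^-5 M
[CrO4^2-] = s = 6.7 x 10^-5 M

[CrO4^2-] ≈ 6.7e-5 M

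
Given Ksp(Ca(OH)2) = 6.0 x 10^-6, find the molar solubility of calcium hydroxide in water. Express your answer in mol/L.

Ca(OH)2(s) ⇌ Ca^2+(aq) + 2 OH^-(aq)
Ksp = [Ca^2+][OH^-]^2
For each mole of Ca(OH)2 that dissolves: [Ca^2+] = s, [OH^-] = 2s.
So Ksp = s × (2s)^2 = 4s^3
s = (6.0 x 10^-6 / 4)^(1/3) = 1.1 × 10^-2 M

s ≈ 0.011 M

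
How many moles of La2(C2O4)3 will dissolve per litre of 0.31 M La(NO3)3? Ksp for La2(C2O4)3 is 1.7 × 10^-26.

La2(C2O4)3(s) ⇌ 2 La^3+ + 3 C2O4^2-
Ksp = [La^3+]^2[C2O4^2-]^3
Let s be the molar solubility in this solution. [La^3+] = 0.31 + 2s ≈ 0.31, [C2O4^2-] = 3s (since La^3+ from La(NO3)3 dominates).
Ksp ≈ (0.31)^2 × (3s)^3
s = 1.9 × 10^-9 M
Check: 2s = 3.7 × 10^-9 ≪ 0.31, so the approximation is valid.

s ≈ 1.9e-9 M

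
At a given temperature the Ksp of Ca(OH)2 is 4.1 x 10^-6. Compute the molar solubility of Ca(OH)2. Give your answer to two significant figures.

Ca(OH)2(s) ⇌ Ca^2+ + 2 OH^-
Ksp = [Ca^2+][OH^-]^2
Let s = molar solubility. Then [Ca^2+] = s and [OH^-] = 2s.
So Ksp = s × (2s)^2 = 4s^3
Solving, s = (4.1 x 10^-6/4)^(1/3) = 1.0 × 10^-2 M

s = 1.0e-2 M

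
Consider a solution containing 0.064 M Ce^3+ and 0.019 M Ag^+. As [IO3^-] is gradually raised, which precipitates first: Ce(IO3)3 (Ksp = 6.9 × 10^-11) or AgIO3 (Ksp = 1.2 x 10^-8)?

Each salt begins to precipitate when Q = Ksp, i.e. when [IO3^-] reaches its threshold.
For Ce(IO3)3: 6.9 × 10^-11 = 0.064 × [IO3^-]^3  ⇒  [IO3^-] = 1.0 × 10^-3 M.
For AgIO3: 1.2 x 10^-8 = 0.019 × [IO3^-]  ⇒  [IO3^-] = 6.3 x 10^-7 M.
The salt with the lower threshold [IO3^-] precipitates first: AgIO3.

AgIO3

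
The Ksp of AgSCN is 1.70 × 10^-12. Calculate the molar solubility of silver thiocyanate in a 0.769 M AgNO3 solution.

s = 2.21e-12 M

AgSCN(s) <=> Ag^+ + SCN^-
Ksp = [Ag^+][SCN^-]
Let s = moles of AgSCN that dissolve per litre. [Ag^+] = 0.769 + s ≈ 0.769, [SCN^-] = s (since Ag^+ from AgNO3 dominates).
Ksp ≈ 0.769 × s
s = 2.21 × 10^-12 M
Check: s = 2.2 × 10^-12 ≪ 0.769, so the approximation is valid.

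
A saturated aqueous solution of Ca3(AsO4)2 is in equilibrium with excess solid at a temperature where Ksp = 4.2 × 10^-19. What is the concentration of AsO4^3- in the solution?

[AsO4^3-] ≈ 1.7 × 10^-4 M

Ca3(AsO4)2(s) ⇌ 3 Ca^2+(aq) + 2 AsO4^3-(aq)
Ksp = [Ca^2+]^3[AsO4^3-]^2
With molar solubility s: [Ca^2+] = 3s, [AsO4^3-] = 2s.
Substituting: Ksp = (3s)^3(2s)^2 = 108s^5
Solving, s = (4.2 × 10^-19/108)^(1/5) = 8.28 × 10^-5 M
[AsO4^3-] = 2s = 1.7 x 10^-4 M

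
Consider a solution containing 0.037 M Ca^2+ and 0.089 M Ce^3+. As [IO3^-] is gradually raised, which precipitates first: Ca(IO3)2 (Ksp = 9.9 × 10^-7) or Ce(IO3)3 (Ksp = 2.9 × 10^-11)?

Precipitation of each salt starts when its ion product equals its Ksp.
For Ca(IO3)2: 9.9 × 10^-7 = 0.037 × [IO3^-]^2  ⇒  [IO3^-] = 5.2 x 10^-3 M.
For Ce(IO3)3: 2.9 × 10^-11 = 0.089 × [IO3^-]^3  ⇒  [IO3^-] = 6.9 x 10^-4 M.
The salt with the lower threshold [IO3^-] precipitates first: Ce(IO3)3.

Ce(IO3)3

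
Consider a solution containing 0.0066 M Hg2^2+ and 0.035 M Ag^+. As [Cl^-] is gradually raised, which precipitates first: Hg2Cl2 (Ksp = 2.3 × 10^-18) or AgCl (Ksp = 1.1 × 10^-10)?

Each salt begins to precipitate when Q = Ksp, i.e. when [Cl^-] reaches its threshold.
For Hg2Cl2: 2.3 × 10^-18 = 0.0066 × [Cl^-]^2  ⇒  [Cl^-] = 1.9 × 10^-8 M.
For AgCl: 1.1 × 10^-10 = 0.035 × [Cl^-]  ⇒  [Cl^-] = 3.1 × 10^-9 M.
The salt with the lower threshold [Cl^-] precipitates first: AgCl.

AgCl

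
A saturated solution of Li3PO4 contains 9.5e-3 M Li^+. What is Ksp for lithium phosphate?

2.7 x 10^-9

Li3PO4(s) ⇌ 3 Li^+(aq) + PO4^3-(aq)
Stoichiometry gives [PO4^3-] = (1/3)[Li^+] = 3.17 x 10^-3 M.
Ksp = [Li^+]^3[PO4^3-]
Ksp = (9.5 × 10^-3)^3 × 3.17 × 10^-3 = 2.7 × 10^-9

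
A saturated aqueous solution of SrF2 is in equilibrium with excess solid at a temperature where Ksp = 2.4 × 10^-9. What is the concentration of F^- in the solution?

1.7e-3 M

SrF2(s) ⇌ Sr^2+ + 2 F^-
Ksp = [Sr^2+][F^-]^2
For each mole of SrF2 that dissolves: [Sr^2+] = s, [F^-] = 2s.
So Ksp = s × (2s)^2 = 4s^3
s^3 = 2.4 × 10^-9 / 4, so s = 8.43 × 10^-4 M
[F^-] = 2s = 1.7 × 10^-3 M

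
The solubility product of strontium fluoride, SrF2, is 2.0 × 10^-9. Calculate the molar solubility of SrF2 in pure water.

7.9 × 10^-4 M

SrF2(s) ⇌ Sr^2+(aq) + 2 F^-(aq)
Ksp = [Sr^2+][F^-]^2
Let s = molar solubility. Then [Sr^2+] = s and [F^-] = 2s.
Ksp = s(2s)^2 = 4s^3
Solving, s = (2.0 × 10^-9/4)^(1/3) = 7.9 × 10^-4 M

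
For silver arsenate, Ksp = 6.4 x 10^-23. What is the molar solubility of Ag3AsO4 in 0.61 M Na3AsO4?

Ag3AsO4(s) <=> 3 Ag^+ + AsO4^3-
Ksp = [Ag^+]^3[AsO4^3-]
Let s be the molar solubility in this solution. [Ag^+] = 3s, [AsO4^3-] = 0.61 + s ≈ 0.61 (since AsO4^3- from Na3AsO4 dominates).
Ksp ≈ (3s)^3 × 0.61
s = 1.6 × 10^-8 M
Check: s = 1.6 × 10^-8 ≪ 0.61, so the approximation is valid.

1.6 × 10^-8 M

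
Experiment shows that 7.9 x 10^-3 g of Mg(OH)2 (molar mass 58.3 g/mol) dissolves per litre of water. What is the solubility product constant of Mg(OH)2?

Molar solubility s = (7.9 × 10^-3 g/L) / (58.3 g/mol) = 1.36 x 10^-4 M.
Mg(OH)2(s) <=> Mg^2+ + 2 OH^-
For each mole of Mg(OH)2 that dissolves: [Mg^2+] = s, [OH^-] = 2s.
Ksp = [Mg^2+][OH^-]^2
Ksp = s(2s)^2 = 4s^3
With s = 1.36 x 10^-4: Ksp = 1.0 × 10^-11

Ksp = 1.0 × 10^-11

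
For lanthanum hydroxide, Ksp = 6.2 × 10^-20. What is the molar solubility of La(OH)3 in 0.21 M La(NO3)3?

La(OH)3(s) <=> La^3+(aq) + 3 OH^-(aq)
Ksp = [La^3+][OH^-]^3
If s mol/L dissolves here, [La^3+] = 0.21 + s ≈ 0.21, [OH^-] = 3s (since La^3+ from La(NO3)3 dominates).
Ksp ≈ 0.21 × (3s)^3
s = 2.2 × 10^-7 M
Check: s = 2.2 × 10^-7 ≪ 0.21, so the approximation is valid.

s ≈ 2.2 x 10^-7 M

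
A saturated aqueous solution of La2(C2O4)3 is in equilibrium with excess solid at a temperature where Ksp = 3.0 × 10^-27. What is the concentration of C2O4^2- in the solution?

[C2O4^2-] ≈ 5.8 x 10^-6 M

La2(C2O4)3(s) ⇌ 2 La^3+ + 3 C2O4^2-
Ksp = [La^3+]^2[C2O4^2-]^3
Let s = molar solubility. Then [La^3+] = 2s and [C2O4^2-] = 3s.
Substituting: Ksp = (2s)^2(3s)^3 = 108s^5
s^5 = 3.0 × 10^-27 / 108, so s = 1.94 x 10^-6 M
[C2O4^2-] = 3s = 5.8 x 10^-6 M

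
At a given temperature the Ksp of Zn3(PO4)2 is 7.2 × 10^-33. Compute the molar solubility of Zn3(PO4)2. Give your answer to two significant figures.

Zn3(PO4)2(s) ⇌ 3 Zn^2+ + 2 PO4^3-
Ksp = [Zn^2+]^3[PO4^3-]^2
For each mole of Zn3(PO4)2 that dissolves: [Zn^2+] = 3s, [PO4^3-] = 2s.
Substituting: Ksp = (3s)^3(2s)^2 = 108s^5
Solving, s = (7.2 × 10^-33/108)^(1/5) = 1.5 × 10^-7 M

s = 1.5e-7 M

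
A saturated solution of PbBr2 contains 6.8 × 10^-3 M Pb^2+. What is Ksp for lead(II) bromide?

Ksp ≈ 1.3 × 10^-6

PbBr2(s) <=> Pb^2+(aq) + 2 Br^-(aq)
Stoichiometry gives [Br^-] = (2/1)[Pb^2+] = 1.36 x 10^-2 M.
Ksp = [Pb^2+][Br^-]^2
Ksp = 6.8 × 10^-3 × (1.36 × 10^-2)^2 = 1.3 x 10^-6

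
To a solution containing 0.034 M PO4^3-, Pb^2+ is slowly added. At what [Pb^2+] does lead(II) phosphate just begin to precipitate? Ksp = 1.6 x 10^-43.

[Pb^2+] = 5.2 x 10^-14 M

Pb3(PO4)2(s) ⇌ 3 Pb^2+ + 2 PO4^3-
Ksp = [Pb^2+]^3[PO4^3-]^2
Precipitation begins when Q = Ksp. With [PO4^3-] = 0.034 M:
1.6 x 10^-43 = (0.034)^2 × [Pb^2+]^3
[Pb^2+] = (1.6 x 10^-43 / 1.16 × 10^-3)^(1/3) = 5.2 × 10^-14 M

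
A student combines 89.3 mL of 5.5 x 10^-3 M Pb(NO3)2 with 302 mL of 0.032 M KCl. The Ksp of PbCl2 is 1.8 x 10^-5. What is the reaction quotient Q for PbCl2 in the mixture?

Q ≈ 7.7 × 10^-7

Total volume = 89.3 + 302 = 391.3 mL.
[Pb^2+] = 5.5 x 10^-3 × (89.3/391.3) = 1.26 x 10^-3 M
[Cl^-] = 3.2 × 10^-2 × (302/391.3) = 2.47 × 10^-2 M
PbCl2(s) ⇌ Pb^2+(aq) + 2 Cl^-(aq), so Q = [Pb^2+][Cl^-]^2
Q = (1.26 × 10^-3)(2.47 x 10^-2)^2 = 7.7 × 10^-7
Q < Ksp, so no precipitate of PbCl2 forms.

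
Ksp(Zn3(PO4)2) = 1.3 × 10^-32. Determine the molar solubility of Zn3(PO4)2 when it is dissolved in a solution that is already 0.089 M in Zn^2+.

Zn3(PO4)2(s) ⇌ 3 Zn^2+ + 2 PO4^3-
Ksp = [Zn^2+]^3[PO4^3-]^2
Let s be the molar solubility in this solution. [Zn^2+] = 0.089 + 3s ≈ 0.089, [PO4^3-] = 2s (Ksp is small, so little additional dissolves).
Ksp ≈ (0.089)^3 × (2s)^2
s = 2.1 x 10^-15 M
Check: 3s = 6.4 x 10^-15 ≪ 0.089, so the approximation is valid.

2.1e-15 M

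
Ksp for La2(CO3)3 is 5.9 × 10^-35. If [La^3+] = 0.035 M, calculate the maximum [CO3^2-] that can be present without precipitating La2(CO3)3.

3.6 × 10^-11 M

La2(CO3)3(s) <=> 2 La^3+(aq) + 3 CO3^2-(aq)
Ksp = [La^3+]^2[CO3^2-]^3
Precipitation begins when Q = Ksp. With [La^3+] = 0.035 M:
5.9 × 10^-35 = (0.035)^2 × [CO3^2-]^3
[CO3^2-] = (5.9 × 10^-35 / 1.23 × 10^-3)^(1/3) = 3.6 x 10^-11 M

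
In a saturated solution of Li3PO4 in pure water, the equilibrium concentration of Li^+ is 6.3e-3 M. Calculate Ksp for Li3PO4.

Ksp = 5.3 × 10^-10

Li3PO4(s) ⇌ 3 Li^+ + PO4^3-
Stoichiometry gives [PO4^3-] = (1/3)[Li^+] = 2.10 x 10^-3 M.
Ksp = [Li^+]^3[PO4^3-]
Ksp = (6.3 × 10^-3)^3 × 2.10 x 10^-3 = 5.3 x 10^-10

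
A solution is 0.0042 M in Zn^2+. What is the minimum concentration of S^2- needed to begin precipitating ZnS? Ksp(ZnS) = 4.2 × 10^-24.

ZnS(s) ⇌ Zn^2+ + S^2-
Ksp = [Zn^2+][S^2-]
Precipitation begins when Q = Ksp. With [Zn^2+] = 0.0042 M:
4.2 × 10^-24 = (0.0042) × [S^2-]
[S^2-] = (4.2 × 10^-24 / 4.2 × 10^-3) = 1.0 x 10^-21 M

1.0e-21 M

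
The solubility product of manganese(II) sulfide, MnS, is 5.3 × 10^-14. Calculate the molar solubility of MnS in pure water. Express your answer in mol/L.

MnS(s) <=> Mn^2+ + S^2-
Ksp = [Mn^2+][S^2-]
For each mole of MnS that dissolves: [Mn^2+] = s, [S^2-] = s.
Ksp = s^2
s = (5.3 × 10^-14)^(1/2) = 2.3 × 10^-7 M

s = 2.3 × 10^-7 M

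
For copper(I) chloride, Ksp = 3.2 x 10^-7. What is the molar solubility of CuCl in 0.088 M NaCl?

CuCl(s) ⇌ Cu^+ + Cl^-
Ksp = [Cu^+][Cl^-]
If s mol/L dissolves here, [Cu^+] = s, [Cl^-] = 0.088 + s ≈ 0.088 (Ksp is small, so little additional dissolves).
Ksp ≈ s × 0.088
s = 3.6 × 10^-6 M
Check: s = 3.6 × 10^-6 ≪ 0.088, so the approximation is valid.

3.6 × 10^-6 M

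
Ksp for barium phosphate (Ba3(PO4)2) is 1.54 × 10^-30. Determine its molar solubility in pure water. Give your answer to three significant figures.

s = 4.27 × 10^-7 M

Ba3(PO4)2(s) ⇌ 3 Ba^2+ + 2 PO4^3-
Ksp = [Ba^2+]^3[PO4^3-]^2
For each mole of Ba3(PO4)2 that dissolves: [Ba^2+] = 3s, [PO4^3-] = 2s.
Ksp = (3s)^3(2s)^2 = 108s^5
s^5 = 1.54 × 10^-30 / 108, so s = 4.27 x 10^-7 M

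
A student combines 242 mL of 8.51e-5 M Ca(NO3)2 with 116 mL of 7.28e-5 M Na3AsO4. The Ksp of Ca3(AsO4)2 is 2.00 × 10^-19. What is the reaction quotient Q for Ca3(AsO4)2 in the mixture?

Q ≈ 1.06 x 10^-22

Total volume = 242 + 116 = 358 mL.
[Ca^2+] = 8.51 x 10^-5 × (242/358) = 5.753 x 10^-5 M
[AsO4^3-] = 7.28 × 10^-5 × (116/358) = 2.359 × 10^-5 M
Ca3(AsO4)2(s) ⇌ 3 Ca^2+(aq) + 2 AsO4^3-(aq), so Q = [Ca^2+]^3[AsO4^3-]^2
Q = (5.753 × 10^-5)^3(2.359 x 10^-5)^2 = 1.06 x 10^-22
Q < Ksp, so no precipitate of Ca3(AsO4)2 forms.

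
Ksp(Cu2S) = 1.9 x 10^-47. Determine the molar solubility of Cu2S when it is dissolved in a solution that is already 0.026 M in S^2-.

Cu2S(s) <=> 2 Cu^+ + S^2-
Ksp = [Cu^+]^2[S^2-]
Let s be the molar solubility in this solution. [Cu^+] = 2s, [S^2-] = 0.026 + s ≈ 0.026 (since the S^2- already present dominates).
Ksp ≈ (2s)^2 × 0.026
s = 1.4 × 10^-23 M
Check: s = 1.4 × 10^-23 ≪ 0.026, so the approximation is valid.

1.4 × 10^-23 M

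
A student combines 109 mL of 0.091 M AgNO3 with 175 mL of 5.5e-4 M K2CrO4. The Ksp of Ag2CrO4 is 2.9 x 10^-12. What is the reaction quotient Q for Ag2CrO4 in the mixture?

4.1 x 10^-7

Total volume = 109 + 175 = 284 mL.
[Ag^+] = 9.1 x 10^-2 × (109/284) = 3.49 × 10^-2 M
[CrO4^2-] = 5.5 x 10^-4 × (175/284) = 3.39 × 10^-4 M
Ag2CrO4(s) ⇌ 2 Ag^+(aq) + CrO4^2-(aq), so Q = [Ag^+]^2[CrO4^2-]
Q = (3.49 x 10^-2)^2(3.39 × 10^-4) = 4.1 x 10^-7
Q > Ksp, so Ag2CrO4 will precipitate.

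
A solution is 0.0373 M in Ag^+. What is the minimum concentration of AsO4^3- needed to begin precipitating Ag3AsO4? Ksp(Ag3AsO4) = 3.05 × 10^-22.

Ag3AsO4(s) ⇌ 3 Ag^+(aq) + AsO4^3-(aq)
Ksp = [Ag^+]^3[AsO4^3-]
Precipitation begins when Q = Ksp. With [Ag^+] = 0.0373 M:
3.05 × 10^-22 = (0.0373)^3 × [AsO4^3-]
[AsO4^3-] = (3.05 × 10^-22 / 5.190 × 10^-5) = 5.88 × 10^-18 M

[AsO4^3-] ≈ 5.88 × 10^-18 M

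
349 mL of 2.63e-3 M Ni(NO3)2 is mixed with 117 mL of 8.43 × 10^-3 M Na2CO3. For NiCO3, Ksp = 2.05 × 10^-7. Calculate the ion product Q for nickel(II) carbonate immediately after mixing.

Q ≈ 4.17 × 10^-6

Total volume = 349 + 117 = 466 mL.
[Ni^2+] = 2.63 × 10^-3 × (349/466) = 1.970 × 10^-3 M
[CO3^2-] = 8.43 × 10^-3 × (117/466) = 2.117 × 10^-3 M
NiCO3(s) ⇌ Ni^2+ + CO3^2-, so Q = [Ni^2+][CO3^2-]
Q = (1.970 x 10^-3)(2.117 x 10^-3) = 4.17 × 10^-6
Q > Ksp, so NiCO3 will precipitate.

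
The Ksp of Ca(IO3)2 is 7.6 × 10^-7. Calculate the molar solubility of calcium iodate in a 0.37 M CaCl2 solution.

Ca(IO3)2(s) <=> Ca^2+ + 2 IO3^-
Ksp = [Ca^2+][IO3^-]^2
If s mol/L dissolves here, [Ca^2+] = 0.37 + s ≈ 0.37, [IO3^-] = 2s (Ksp is small, so little additional dissolves).
Ksp ≈ 0.37 × (2s)^2
s = 7.2 × 10^-4 M
Check: s = 7.2 × 10^-4 ≪ 0.37, so the approximation is valid.

s ≈ 7.2e-4 M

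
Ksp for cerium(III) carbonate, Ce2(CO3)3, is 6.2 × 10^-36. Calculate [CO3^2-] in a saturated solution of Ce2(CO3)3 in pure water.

[CO3^2-] = 1.1 × 10^-7 M

Ce2(CO3)3(s) <=> 2 Ce^3+(aq) + 3 CO3^2-(aq)
Ksp = [Ce^3+]^2[CO3^2-]^3
With molar solubility s: [Ce^3+] = 2s, [CO3^2-] = 3s.
Substituting: Ksp = (2s)^2(3s)^3 = 108s^5
s = (6.2 × 10^-36 / 108)^(1/5) = 3.56 × 10^-8 M
[CO3^2-] = 3s = 1.1 × 10^-7 M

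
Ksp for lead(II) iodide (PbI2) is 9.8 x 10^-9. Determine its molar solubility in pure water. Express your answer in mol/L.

PbI2(s) ⇌ Pb^2+(aq) + 2 I^-(aq)
Ksp = [Pb^2+][I^-]^2
For each mole of PbI2 that dissolves: [Pb^2+] = s, [I^-] = 2s.
Ksp = s(2s)^2 = 4s^3
Solving, s = (9.8 x 10^-9/4)^(1/3) = 1.3 x 10^-3 M

s ≈ 1.3e-3 M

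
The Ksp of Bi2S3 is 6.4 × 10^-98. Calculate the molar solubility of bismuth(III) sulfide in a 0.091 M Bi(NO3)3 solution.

Bi2S3(s) <=> 2 Bi^3+ + 3 S^2-
Ksp = [Bi^3+]^2[S^2-]^3
If s mol/L dissolves here, [Bi^3+] = 0.091 + 2s ≈ 0.091, [S^2-] = 3s (Ksp is small, so little additional dissolves).
Ksp ≈ (0.091)^2 × (3s)^3
s = 6.6 × 10^-33 M
Check: 2s = 1.3 × 10^-32 ≪ 0.091, so the approximation is valid.

6.6 x 10^-33 M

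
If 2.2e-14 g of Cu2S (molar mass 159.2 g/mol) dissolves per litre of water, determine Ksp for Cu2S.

1.1 × 10^-47

Molar solubility s = (2.2 × 10^-14 g/L) / (159.2 g/mol) = 1.38 × 10^-16 M.
Cu2S(s) ⇌ 2 Cu^+ + S^2-
For each mole of Cu2S that dissolves: [Cu^+] = 2s, [S^2-] = s.
Ksp = [Cu^+]^2[S^2-]
So Ksp = (2s)^2 × s = 4s^3
With s = 1.38 × 10^-16: Ksp = 1.1 x 10^-47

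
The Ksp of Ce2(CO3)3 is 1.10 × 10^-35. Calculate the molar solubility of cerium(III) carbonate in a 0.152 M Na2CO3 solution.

Ce2(CO3)3(s) ⇌ 2 Ce^3+ + 3 CO3^2-
Ksp = [Ce^3+]^2[CO3^2-]^3
If s mol/L dissolves here, [Ce^3+] = 2s, [CO3^2-] = 0.152 + 3s ≈ 0.152 (common-ion effect: CO3^2- is already 0.152 M).
Ksp ≈ (2s)^2 × (0.152)^3
s = 2.80 x 10^-17 M
Check: 3s = 8.4 x 10^-17 ≪ 0.152, so the approximation is valid.

s = 2.80e-17 M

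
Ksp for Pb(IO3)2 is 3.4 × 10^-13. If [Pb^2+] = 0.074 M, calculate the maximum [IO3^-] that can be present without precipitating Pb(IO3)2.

Pb(IO3)2(s) <=> Pb^2+(aq) + 2 IO3^-(aq)
Ksp = [Pb^2+][IO3^-]^2
Precipitation begins when Q = Ksp. With [Pb^2+] = 0.074 M:
3.4 × 10^-13 = (0.074) × [IO3^-]^2
[IO3^-] = (3.4 × 10^-13 / 7.4 × 10^-2)^(1/2) = 2.1 x 10^-6 M

2.1 × 10^-6 M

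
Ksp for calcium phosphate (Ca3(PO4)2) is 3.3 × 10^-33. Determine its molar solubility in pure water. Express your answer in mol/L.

s ≈ 1.3 × 10^-7 M

Ca3(PO4)2(s) ⇌ 3 Ca^2+ + 2 PO4^3-
Ksp = [Ca^2+]^3[PO4^3-]^2
With molar solubility s: [Ca^2+] = 3s, [PO4^3-] = 2s.
So Ksp = (3s)^3 × (2s)^2 = 108s^5
s = (3.3 × 10^-33 / 108)^(1/5) = 1.3 × 10^-7 M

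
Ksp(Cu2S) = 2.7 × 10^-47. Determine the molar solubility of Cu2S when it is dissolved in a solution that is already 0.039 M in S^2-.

s = 1.3e-23 M

Cu2S(s) ⇌ 2 Cu^+ + S^2-
Ksp = [Cu^+]^2[S^2-]
Let s = moles of Cu2S that dissolve per litre. [Cu^+] = 2s, [S^2-] = 0.039 + s ≈ 0.039 (common-ion effect: S^2- is already 0.039 M).
Ksp ≈ (2s)^2 × 0.039
s = 1.3 × 10^-23 M
Check: s = 1.3 x 10^-23 ≪ 0.039, so the approximation is valid.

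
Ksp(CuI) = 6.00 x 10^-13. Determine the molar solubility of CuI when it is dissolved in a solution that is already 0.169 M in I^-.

s = 3.55e-12 M

CuI(s) <=> Cu^+ + I^-
Ksp = [Cu^+][I^-]
Let s = moles of CuI that dissolve per litre. [Cu^+] = s, [I^-] = 0.169 + s ≈ 0.169 (common-ion effect: I^- is already 0.169 M).
Ksp ≈ s × 0.169
s = 3.55 × 10^-12 M
Check: s = 3.6 × 10^-12 ≪ 0.169, so the approximation is valid.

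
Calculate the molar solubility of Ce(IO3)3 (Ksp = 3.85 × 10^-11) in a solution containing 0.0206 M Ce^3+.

s ≈ 4.11 × 10^-4 M

Ce(IO3)3(s) ⇌ Ce^3+(aq) + 3 IO3^-(aq)
Ksp = [Ce^3+][IO3^-]^3
Let s = moles of Ce(IO3)3 that dissolve per litre. [Ce^3+] = 0.0206 + s ≈ 0.0206, [IO3^-] = 3s (since the Ce^3+ already present dominates).
Ksp ≈ 0.0206 × (3s)^3
s = 4.11 × 10^-4 M
Check: s = 4.1 x 10^-4 ≪ 0.0206, so the approximation is valid.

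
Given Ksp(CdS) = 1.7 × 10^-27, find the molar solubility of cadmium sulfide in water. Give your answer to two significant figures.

4.1 x 10^-14 M

CdS(s) <=> Cd^2+ + S^2-
Ksp = [Cd^2+][S^2-]
If s mol/L of CdS dissolves, [Cd^2+] = s and [S^2-] = s.
Ksp = (s)(s) = s^2
s = √(1.7 × 10^-27) = 4.1 × 10^-14 M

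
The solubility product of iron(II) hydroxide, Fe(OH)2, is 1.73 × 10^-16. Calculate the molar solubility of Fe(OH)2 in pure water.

s ≈ 3.51e-6 M

Fe(OH)2(s) <=> Fe^2+ + 2 OH^-
Ksp = [Fe^2+][OH^-]^2
If s mol/L of Fe(OH)2 dissolves, [Fe^2+] = s and [OH^-] = 2s.
Ksp = s(2s)^2 = 4s^3
Solving, s = (1.73 × 10^-16/4)^(1/3) = 3.51 × 10^-6 M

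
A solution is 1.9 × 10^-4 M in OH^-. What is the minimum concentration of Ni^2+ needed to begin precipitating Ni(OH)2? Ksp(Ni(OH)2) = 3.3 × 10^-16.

9.1e-9 M

Ni(OH)2(s) ⇌ Ni^2+ + 2 OH^-
Ksp = [Ni^2+][OH^-]^2
Precipitation begins when Q = Ksp. With [OH^-] = 1.9 × 10^-4 M:
3.3 × 10^-16 = (1.9 × 10^-4)^2 × [Ni^2+]
[Ni^2+] = (3.3 × 10^-16 / 3.61 × 10^-8) = 9.1 × 10^-9 M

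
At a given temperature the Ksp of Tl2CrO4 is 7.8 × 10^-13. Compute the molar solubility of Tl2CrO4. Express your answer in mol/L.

s ≈ 5.8 x 10^-5 M

Tl2CrO4(s) ⇌ 2 Tl^+(aq) + CrO4^2-(aq)
Ksp = [Tl^+]^2[CrO4^2-]
Let s = molar solubility. Then [Tl^+] = 2s and [CrO4^2-] = s.
Ksp = (2s)^2s = 4s^3
Solving, s = (7.8 × 10^-13/4)^(1/3) = 5.8 x 10^-5 M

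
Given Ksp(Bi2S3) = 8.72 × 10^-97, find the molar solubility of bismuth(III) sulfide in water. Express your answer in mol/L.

Bi2S3(s) <=> 2 Bi^3+ + 3 S^2-
Ksp = [Bi^3+]^2[S^2-]^3
Let s = molar solubility. Then [Bi^3+] = 2s and [S^2-] = 3s.
Ksp = (2s)^2(3s)^3 = 108s^5
s^5 = 8.72 × 10^-97 / 108, so s = 2.41 × 10^-20 M

s ≈ 2.41 × 10^-20 M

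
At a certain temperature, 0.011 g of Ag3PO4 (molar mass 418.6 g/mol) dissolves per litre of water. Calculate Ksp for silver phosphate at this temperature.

Molar solubility s = (1.1 × 10^-2 g/L) / (418.6 g/mol) = 2.63 × 10^-5 M.
Ag3PO4(s) <=> 3 Ag^+(aq) + PO4^3-(aq)
Let s = molar solubility. Then [Ag^+] = 3s and [PO4^3-] = s.
Ksp = [Ag^+]^3[PO4^3-]
Substituting: Ksp = (3s)^3s = 27s^4
Ksp = 27 × (2.63 × 10^-5)^4 = 1.3 x 10^-17

1.3 × 10^-17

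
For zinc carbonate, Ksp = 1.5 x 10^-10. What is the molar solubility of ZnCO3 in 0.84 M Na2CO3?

s = 1.8 × 10^-10 M

ZnCO3(s) ⇌ Zn^2+ + CO3^2-
Ksp = [Zn^2+][CO3^2-]
Let s = moles of ZnCO3 that dissolve per litre. [Zn^2+] = s, [CO3^2-] = 0.84 + s ≈ 0.84 (Ksp is small, so little additional dissolves).
Ksp ≈ s × 0.84
s = 1.8 × 10^-10 M
Check: s = 1.8 x 10^-10 ≪ 0.84, so the approximation is valid.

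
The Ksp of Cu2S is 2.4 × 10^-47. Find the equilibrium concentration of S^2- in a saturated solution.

Cu2S(s) ⇌ 2 Cu^+(aq) + S^2-(aq)
Ksp = [Cu^+]^2[S^2-]
If s mol/L of Cu2S dissolves, [Cu^+] = 2s and [S^2-] = s.
Substituting: Ksp = (2s)^2s = 4s^3
s = (2.4 × 10^-47 / 4)^(1/3) = 1.82 × 10^-16 M
[S^2-] = s = 1.8 x 10^-16 M

1.8 × 10^-16 M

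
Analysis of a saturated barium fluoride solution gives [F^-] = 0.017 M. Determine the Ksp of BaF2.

BaF2(s) ⇌ Ba^2+(aq) + 2 F^-(aq)
Stoichiometry gives [Ba^2+] = (1/2)[F^-] = 8.50 × 10^-3 M.
Ksp = [Ba^2+][F^-]^2
Ksp = 8.50 × 10^-3 × (1.7 × 10^-2)^2 = 2.5 x 10^-6

Ksp ≈ 2.5e-6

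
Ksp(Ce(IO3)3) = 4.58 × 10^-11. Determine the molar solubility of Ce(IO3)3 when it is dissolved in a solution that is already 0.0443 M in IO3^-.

s ≈ 5.27 x 10^-7 M

Ce(IO3)3(s) <=> Ce^3+(aq) + 3 IO3^-(aq)
Ksp = [Ce^3+][IO3^-]^3
If s mol/L dissolves here, [Ce^3+] = s, [IO3^-] = 0.0443 + 3s ≈ 0.0443 (since the IO3^- already present dominates).
Ksp ≈ s × (0.0443)^3
s = 5.27 x 10^-7 M
Check: 3s = 1.6 x 10^-6 ≪ 0.0443, so the approximation is valid.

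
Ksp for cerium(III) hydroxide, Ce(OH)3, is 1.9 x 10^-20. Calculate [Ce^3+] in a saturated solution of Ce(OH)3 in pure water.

5.2 × 10^-6 M

Ce(OH)3(s) ⇌ Ce^3+(aq) + 3 OH^-(aq)
Ksp = [Ce^3+][OH^-]^3
If s mol/L of Ce(OH)3 dissolves, [Ce^3+] = s and [OH^-] = 3s.
Substituting: Ksp = s(3s)^3 = 27s^4
s^4 = 1.9 x 10^-20 / 27, so s = 5.15 × 10^-6 M
[Ce^3+] = s = 5.2 × 10^-6 M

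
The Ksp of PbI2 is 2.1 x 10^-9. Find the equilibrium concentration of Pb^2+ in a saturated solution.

[Pb^2+] = 8.1 × 10^-4 M

PbI2(s) ⇌ Pb^2+ + 2 I^-
Ksp = [Pb^2+][I^-]^2
If s mol/L of PbI2 dissolves, [Pb^2+] = s and [I^-] = 2s.
So Ksp = s × (2s)^2 = 4s^3
s^3 = 2.1 x 10^-9 / 4, so s = 8.07 x 10^-4 M
[Pb^2+] = s = 8.1 × 10^-4 M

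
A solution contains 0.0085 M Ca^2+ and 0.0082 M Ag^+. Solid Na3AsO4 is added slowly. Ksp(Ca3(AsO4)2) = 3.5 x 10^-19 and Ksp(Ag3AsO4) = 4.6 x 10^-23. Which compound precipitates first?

Precipitation of each salt starts when its ion product equals its Ksp.
For Ca3(AsO4)2: 3.5 x 10^-19 = (0.0085)^3 × [AsO4^3-]^2  ⇒  [AsO4^3-] = 7.5 x 10^-7 M.
For Ag3AsO4: 4.6 x 10^-23 = (0.0082)^3 × [AsO4^3-]  ⇒  [AsO4^3-] = 8.3 × 10^-17 M.
The salt with the lower threshold [AsO4^3-] precipitates first: Ag3AsO4.

Ag3AsO4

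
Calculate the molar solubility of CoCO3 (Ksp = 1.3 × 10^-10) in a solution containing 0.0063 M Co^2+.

CoCO3(s) ⇌ Co^2+ + CO3^2-
Ksp = [Co^2+][CO3^2-]
Let s = moles of CoCO3 that dissolve per litre. [Co^2+] = 0.0063 + s ≈ 0.0063, [CO3^2-] = s (common-ion effect: Co^2+ is already 0.0063 M).
Ksp ≈ 0.0063 × s
s = 2.1 x 10^-8 M
Check: s = 2.1 × 10^-8 ≪ 0.0063, so the approximation is valid.

s = 2.1 × 10^-8 M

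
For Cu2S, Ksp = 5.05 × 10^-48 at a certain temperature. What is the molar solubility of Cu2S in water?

s ≈ 1.08e-16 M

Cu2S(s) ⇌ 2 Cu^+(aq) + S^2-(aq)
Ksp = [Cu^+]^2[S^2-]
For each mole of Cu2S that dissolves: [Cu^+] = 2s, [S^2-] = s.
Ksp = (2s)^2s = 4s^3
s = (5.05 × 10^-48 / 4)^(1/3) = 1.08 × 10^-16 M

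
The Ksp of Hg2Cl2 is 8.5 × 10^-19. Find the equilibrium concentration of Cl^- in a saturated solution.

1.2 × 10^-6 M

Hg2Cl2(s) ⇌ Hg2^2+ + 2 Cl^-
Ksp = [Hg2^2+][Cl^-]^2
For each mole of Hg2Cl2 that dissolves: [Hg2^2+] = s, [Cl^-] = 2s.
Ksp = s(2s)^2 = 4s^3
s = (8.5 × 10^-19 / 4)^(1/3) = 5.97 × 10^-7 M
[Cl^-] = 2s = 1.2 × 10^-6 M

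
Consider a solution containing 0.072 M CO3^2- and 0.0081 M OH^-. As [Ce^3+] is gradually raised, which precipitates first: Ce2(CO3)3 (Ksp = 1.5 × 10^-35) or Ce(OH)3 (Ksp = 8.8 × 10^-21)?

Each salt begins to precipitate when Q = Ksp, i.e. when [Ce^3+] reaches its threshold.
For Ce2(CO3)3: 1.5 × 10^-35 = (0.072)^3 × [Ce^3+]^2  ⇒  [Ce^3+] = 2.0 × 10^-16 M.
For Ce(OH)3: 8.8 × 10^-21 = (0.0081)^3 × [Ce^3+]  ⇒  [Ce^3+] = 1.7 × 10^-14 M.
The salt with the lower threshold [Ce^3+] precipitates first: Ce2(CO3)3.

Ce2(CO3)3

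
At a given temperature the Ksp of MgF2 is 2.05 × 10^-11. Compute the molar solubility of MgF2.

MgF2(s) ⇌ Mg^2+(aq) + 2 F^-(aq)
Ksp = [Mg^2+][F^-]^2
If s mol/L of MgF2 dissolves, [Mg^2+] = s and [F^-] = 2s.
Ksp = s(2s)^2 = 4s^3
Solving, s = (2.05 × 10^-11/4)^(1/3) = 1.72 × 10^-4 M

1.72 x 10^-4 M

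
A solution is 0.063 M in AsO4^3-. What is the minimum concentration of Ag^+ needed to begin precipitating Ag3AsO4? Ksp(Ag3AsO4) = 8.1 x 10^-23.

Ag3AsO4(s) ⇌ 3 Ag^+ + AsO4^3-
Ksp = [Ag^+]^3[AsO4^3-]
Precipitation begins when Q = Ksp. With [AsO4^3-] = 0.063 M:
8.1 x 10^-23 = (0.063) × [Ag^+]^3
[Ag^+] = (8.1 x 10^-23 / 6.3 × 10^-2)^(1/3) = 1.1 × 10^-7 M

1.1 × 10^-7 M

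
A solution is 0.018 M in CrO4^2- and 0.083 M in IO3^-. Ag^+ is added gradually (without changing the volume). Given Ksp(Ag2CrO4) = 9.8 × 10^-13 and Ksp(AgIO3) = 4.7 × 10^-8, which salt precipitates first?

AgIO3

Precipitation of each salt starts when its ion product equals its Ksp.
For Ag2CrO4: 9.8 × 10^-13 = 0.018 × [Ag^+]^2  ⇒  [Ag^+] = 7.4 × 10^-6 M.
For AgIO3: 4.7 × 10^-8 = 0.083 × [Ag^+]  ⇒  [Ag^+] = 5.7 × 10^-7 M.
The salt with the lower threshold [Ag^+] precipitates first: AgIO3.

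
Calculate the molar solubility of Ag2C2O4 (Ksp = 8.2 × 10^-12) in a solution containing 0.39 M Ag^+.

s ≈ 5.4 × 10^-11 M

Ag2C2O4(s) ⇌ 2 Ag^+(aq) + C2O4^2-(aq)
Ksp = [Ag^+]^2[C2O4^2-]
Let s be the molar solubility in this solution. [Ag^+] = 0.39 + 2s ≈ 0.39, [C2O4^2-] = s (common-ion effect: Ag^+ is already 0.39 M).
Ksp ≈ (0.39)^2 × s
s = 5.4 × 10^-11 M
Check: 2s = 1.1 × 10^-10 ≪ 0.39, so the approximation is valid.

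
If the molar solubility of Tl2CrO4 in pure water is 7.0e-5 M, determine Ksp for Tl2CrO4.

Tl2CrO4(s) ⇌ 2 Tl^+ + CrO4^2-
With molar solubility s: [Tl^+] = 2s, [CrO4^2-] = s.
Ksp = [Tl^+]^2[CrO4^2-]
Ksp = (2s)^2s = 4s^3
With s = 7.0 x 10^-5: Ksp = 1.4 × 10^-12

Ksp = 1.4 × 10^-12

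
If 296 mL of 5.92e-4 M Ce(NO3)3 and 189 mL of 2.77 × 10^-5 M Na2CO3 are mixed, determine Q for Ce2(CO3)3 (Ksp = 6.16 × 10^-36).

Q ≈ 1.64e-22

Total volume = 296 + 189 = 485 mL.
[Ce^3+] = 5.92 × 10^-4 × (296/485) = 3.613 x 10^-4 M
[CO3^2-] = 2.77 × 10^-5 × (189/485) = 1.079 × 10^-5 M
Ce2(CO3)3(s) ⇌ 2 Ce^3+ + 3 CO3^2-, so Q = [Ce^3+]^2[CO3^2-]^3
Q = (3.613 × 10^-4)^2(1.079 × 10^-5)^3 = 1.64 x 10^-22
Q > Ksp, so Ce2(CO3)3 will precipitate.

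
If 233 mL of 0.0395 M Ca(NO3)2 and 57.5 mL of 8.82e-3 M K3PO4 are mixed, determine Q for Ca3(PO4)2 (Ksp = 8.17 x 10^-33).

Total volume = 233 + 57.5 = 290.5 mL.
[Ca^2+] = 3.95 × 10^-2 × (233/290.5) = 3.168 x 10^-2 M
[PO4^3-] = 8.82 × 10^-3 × (57.5/290.5) = 1.746 × 10^-3 M
Ca3(PO4)2(s) ⇌ 3 Ca^2+(aq) + 2 PO4^3-(aq), so Q = [Ca^2+]^3[PO4^3-]^2
Q = (3.168 × 10^-2)^3(1.746 × 10^-3)^2 = 9.69 x 10^-11
Q > Ksp, so Ca3(PO4)2 will precipitate.

9.69 × 10^-11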